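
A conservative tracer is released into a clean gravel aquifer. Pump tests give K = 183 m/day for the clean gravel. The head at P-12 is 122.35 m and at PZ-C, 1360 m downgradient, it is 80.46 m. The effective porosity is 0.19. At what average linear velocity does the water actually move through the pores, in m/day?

Hydraulic gradient i = (122.35 − 80.46) / 1360 = 41.89 / 1360 = 0.03080.
Darcy flux q = K · i = 183.0 × 0.03080 = 5.637 m/day.
Seepage velocity v = q / n_e = 5.637 / 0.19 = 29.67 m/day.

29.7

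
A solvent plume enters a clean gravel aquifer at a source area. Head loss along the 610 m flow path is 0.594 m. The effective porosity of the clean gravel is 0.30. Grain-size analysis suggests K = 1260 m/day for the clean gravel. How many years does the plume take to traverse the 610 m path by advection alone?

0.408

Hydraulic gradient i = Δh / L = 0.594 / 610 = 0.0009738.
Darcy flux q = K · i = 1260 × 0.0009738 = 1.227 m/day.
Seepage velocity v = q / n_e = 1.227 / 0.30 = 4.090 m/day.
Travel time t = L / v = 610 / 4.090 = 149.2 days = 0.4084 years.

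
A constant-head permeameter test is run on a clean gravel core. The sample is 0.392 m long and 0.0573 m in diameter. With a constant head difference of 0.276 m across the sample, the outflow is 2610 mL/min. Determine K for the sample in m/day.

2070

Cross-sectional area A = π·(d/2)² = π × (0.0573/2)² = 0.002579 m².
Convert discharge: 2610 mL/min = 4.350e-05 m³/s.
Darcy's law rearranged: K = Q·L / (A·Δh) = 4.350e-05 × 0.392 / (0.002579 × 0.276) = 0.02396 m/s = 2070 m/day.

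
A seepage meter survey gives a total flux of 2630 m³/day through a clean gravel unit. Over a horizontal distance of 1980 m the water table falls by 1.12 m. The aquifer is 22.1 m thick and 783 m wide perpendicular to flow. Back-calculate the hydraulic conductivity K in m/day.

Cross-sectional area A = 783 × 22.1 = 17304 m².
Hydraulic gradient i = Δh / L = 1.12 / 1980 = 0.0005657.
From Q = K·A·i, K = Q / (A·i) = 2630 / (17304 × 0.0005657) = 268.7 m/day.

269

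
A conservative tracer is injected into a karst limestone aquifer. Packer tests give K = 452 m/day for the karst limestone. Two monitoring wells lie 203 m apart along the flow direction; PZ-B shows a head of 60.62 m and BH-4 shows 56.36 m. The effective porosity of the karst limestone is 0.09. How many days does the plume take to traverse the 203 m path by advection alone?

1.93

Hydraulic gradient i = (60.62 − 56.36) / 203 = 4.26 / 203 = 0.02099.
Darcy flux q = K · i = 452.0 × 0.02099 = 9.485 m/day.
Seepage velocity v = q / n_e = 9.485 / 0.09 = 105.4 m/day.
Travel time t = L / v = 203 / 105.4 = 1.926 days.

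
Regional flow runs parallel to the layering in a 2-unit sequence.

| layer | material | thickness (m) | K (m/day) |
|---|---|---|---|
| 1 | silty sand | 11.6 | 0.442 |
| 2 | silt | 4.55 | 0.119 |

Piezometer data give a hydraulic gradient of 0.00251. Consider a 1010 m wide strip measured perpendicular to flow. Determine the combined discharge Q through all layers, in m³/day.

14.4

Flow is parallel to layering, so each bed carries its own Darcy discharge and the transmissivities add.
Σ(K_i·b_i) = 0.442×11.6 + 0.119×4.55 = 5.669 m²/day.
Hydraulic gradient i = 0.00251.
Q = Σ(K_i·b_i) · W · i = 5.669 × 1010 × 0.002510 = 14.37 m³/day.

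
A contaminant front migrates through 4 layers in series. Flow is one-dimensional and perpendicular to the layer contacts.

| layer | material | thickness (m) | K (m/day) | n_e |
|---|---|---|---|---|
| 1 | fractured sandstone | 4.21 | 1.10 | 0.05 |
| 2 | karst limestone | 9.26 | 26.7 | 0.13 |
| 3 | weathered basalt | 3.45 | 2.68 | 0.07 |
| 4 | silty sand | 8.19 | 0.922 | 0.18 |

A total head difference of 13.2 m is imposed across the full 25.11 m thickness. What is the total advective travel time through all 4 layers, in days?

With flow normal to the layers, continuity requires the same specific discharge q through every layer.
Σ(b_i/K_i) = 4.21/1.10 + 9.26/26.7 + 3.45/2.68 + 8.19/0.922 = 14.34 d.
q = Δh / Σ(b_i/K_i) = 13.2 / 14.34 = 0.9202 m/day.
In each layer the seepage velocity is v_i = q/n_i, so the layer transit time is t_i = b_i·n_i / q:
  layer 1 (fractured sandstone): t_1 = 4.21 × 0.05 / 0.9202 = 0.2287 d
  layer 2 (karst limestone): t_2 = 9.26 × 0.13 / 0.9202 = 1.308 d
  layer 3 (weathered basalt): t_3 = 3.45 × 0.07 / 0.9202 = 0.2624 d
  layer 4 (silty sand): t_4 = 8.19 × 0.18 / 0.9202 = 1.602 d
Total t = Σ t_i = 3.401 days.

3.40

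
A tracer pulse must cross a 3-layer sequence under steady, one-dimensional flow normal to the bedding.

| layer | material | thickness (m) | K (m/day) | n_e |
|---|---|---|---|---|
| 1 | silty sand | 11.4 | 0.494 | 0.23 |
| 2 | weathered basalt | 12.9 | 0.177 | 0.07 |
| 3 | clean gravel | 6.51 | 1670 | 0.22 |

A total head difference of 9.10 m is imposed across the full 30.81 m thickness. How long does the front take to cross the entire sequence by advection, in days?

With flow normal to the layers, continuity requires the same specific discharge q through every layer.
Σ(b_i/K_i) = 11.4/0.494 + 12.9/0.177 + 6.51/1670 = 95.96 d.
q = Δh / Σ(b_i/K_i) = 9.10 / 95.96 = 0.09483 m/day.
In each layer the seepage velocity is v_i = q/n_i, so the layer transit time is t_i = b_i·n_i / q:
  layer 1 (silty sand): t_1 = 11.4 × 0.23 / 0.09483 = 27.65 d
  layer 2 (weathered basalt): t_2 = 12.9 × 0.07 / 0.09483 = 9.522 d
  layer 3 (clean gravel): t_3 = 6.51 × 0.22 / 0.09483 = 15.10 d
Total t = Σ t_i = 52.28 days.

52.3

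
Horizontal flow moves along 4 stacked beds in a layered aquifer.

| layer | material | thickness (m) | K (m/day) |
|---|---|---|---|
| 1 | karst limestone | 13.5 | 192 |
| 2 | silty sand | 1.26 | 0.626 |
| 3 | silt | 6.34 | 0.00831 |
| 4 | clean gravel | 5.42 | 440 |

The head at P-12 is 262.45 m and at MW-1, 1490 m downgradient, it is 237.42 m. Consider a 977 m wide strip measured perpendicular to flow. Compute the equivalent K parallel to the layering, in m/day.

188

Flow is parallel to layering, so each bed carries its own Darcy discharge and the transmissivities add.
Σ(K_i·b_i) = 192×13.5 + 0.626×1.26 + 0.00831×6.34 + 440×5.42 = 4978 m²/day.
Total thickness b = 26.52 m, so K_eq = Σ(K_i·b_i)/b = 187.7 m/day.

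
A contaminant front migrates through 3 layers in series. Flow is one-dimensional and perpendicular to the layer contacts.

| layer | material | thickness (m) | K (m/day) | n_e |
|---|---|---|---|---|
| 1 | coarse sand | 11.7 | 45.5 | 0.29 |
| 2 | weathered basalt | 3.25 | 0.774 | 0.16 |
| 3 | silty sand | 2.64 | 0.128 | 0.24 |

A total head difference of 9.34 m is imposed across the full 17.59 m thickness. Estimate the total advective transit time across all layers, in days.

With flow normal to the layers, continuity requires the same specific discharge q through every layer.
Σ(b_i/K_i) = 11.7/45.5 + 3.25/0.774 + 2.64/0.128 = 25.08 d.
q = Δh / Σ(b_i/K_i) = 9.34 / 25.08 = 0.3724 m/day.
In each layer the seepage velocity is v_i = q/n_i, so the layer transit time is t_i = b_i·n_i / q:
  layer 1 (coarse sand): t_1 = 11.7 × 0.29 / 0.3724 = 9.111 d
  layer 2 (weathered basalt): t_2 = 3.25 × 0.16 / 0.3724 = 1.396 d
  layer 3 (silty sand): t_3 = 2.64 × 0.24 / 0.3724 = 1.701 d
Total t = Σ t_i = 12.21 days.

12.2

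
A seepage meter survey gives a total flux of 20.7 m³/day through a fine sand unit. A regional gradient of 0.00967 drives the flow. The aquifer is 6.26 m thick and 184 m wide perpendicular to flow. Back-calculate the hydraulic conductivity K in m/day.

Cross-sectional area A = 184 × 6.26 = 1152 m².
Hydraulic gradient i = 0.00967.
From Q = K·A·i, K = Q / (A·i) = 20.7 / (1152 × 0.009670) = 1.858 m/day.

1.86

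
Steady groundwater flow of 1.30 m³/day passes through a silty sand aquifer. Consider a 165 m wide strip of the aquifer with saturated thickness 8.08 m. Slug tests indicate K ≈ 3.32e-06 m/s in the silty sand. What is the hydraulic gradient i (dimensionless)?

Convert K: 3.32e-06 m/s × 86400 = 0.2868 m/day.
Cross-sectional area A = 165 × 8.08 = 1333 m².
From Q = K·A·i, i = Q / (K·A) = 1.30 / (0.2868 × 1333) = 0.003399.

0.00340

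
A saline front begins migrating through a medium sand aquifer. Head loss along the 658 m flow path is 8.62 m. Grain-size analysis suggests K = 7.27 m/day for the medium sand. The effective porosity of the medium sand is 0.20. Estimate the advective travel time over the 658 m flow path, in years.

3.78

Hydraulic gradient i = Δh / L = 8.62 / 658 = 0.01310.
Darcy flux q = K · i = 7.270 × 0.01310 = 0.09524 m/day.
Seepage velocity v = q / n_e = 0.09524 / 0.20 = 0.4762 m/day.
Travel time t = L / v = 658 / 0.4762 = 1382 days = 3.783 years.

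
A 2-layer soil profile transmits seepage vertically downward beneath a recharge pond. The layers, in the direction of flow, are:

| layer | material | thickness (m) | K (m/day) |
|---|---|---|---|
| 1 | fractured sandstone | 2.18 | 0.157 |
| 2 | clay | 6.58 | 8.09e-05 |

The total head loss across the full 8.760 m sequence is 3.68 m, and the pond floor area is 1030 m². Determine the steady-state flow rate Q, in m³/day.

0.0466

Flow is perpendicular to layering, so the layers act in series and the equivalent K is the thickness-weighted harmonic mean.
Total thickness L = 2.18 + 6.58 = 8.760 m.
Σ(b_i/K_i) = 2.18/0.157 + 6.58/8.09e-05 = 81349 d.
K_eq = L / Σ(b_i/K_i) = 8.760 / 81349 = 0.0001077 m/day.
Q = K_eq · A · (Δh/L) = 0.0001077 × 1030 × (3.68/8.760) = 0.04659 m³/day.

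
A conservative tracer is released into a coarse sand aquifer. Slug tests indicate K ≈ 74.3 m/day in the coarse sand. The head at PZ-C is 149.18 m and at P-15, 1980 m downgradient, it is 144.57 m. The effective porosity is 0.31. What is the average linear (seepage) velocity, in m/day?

0.558

Hydraulic gradient i = (149.18 − 144.57) / 1980 = 4.61 / 1980 = 0.002328.
Darcy flux q = K · i = 74.30 × 0.002328 = 0.1730 m/day.
Seepage velocity v = q / n_e = 0.1730 / 0.31 = 0.5580 m/day.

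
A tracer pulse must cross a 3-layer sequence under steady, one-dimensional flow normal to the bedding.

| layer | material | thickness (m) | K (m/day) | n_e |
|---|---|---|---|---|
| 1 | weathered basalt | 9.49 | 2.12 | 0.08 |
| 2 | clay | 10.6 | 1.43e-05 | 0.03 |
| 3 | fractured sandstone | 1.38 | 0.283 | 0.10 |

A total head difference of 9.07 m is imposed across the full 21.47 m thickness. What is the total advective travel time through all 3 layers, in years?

272

With flow normal to the layers, continuity requires the same specific discharge q through every layer.
Σ(b_i/K_i) = 9.49/2.12 + 10.6/1.43e-05 + 1.38/0.283 = 7.413e+05 d.
q = Δh / Σ(b_i/K_i) = 9.07 / 7.413e+05 = 1.224e-05 m/day.
In each layer the seepage velocity is v_i = q/n_i, so the layer transit time is t_i = b_i·n_i / q:
  layer 1 (weathered basalt): t_1 = 9.49 × 0.08 / 1.224e-05 = 62047 d
  layer 2 (clay): t_2 = 10.6 × 0.03 / 1.224e-05 = 25989 d
  layer 3 (fractured sandstone): t_3 = 1.38 × 0.10 / 1.224e-05 = 11278 d
Total t = Σ t_i = 99315 days = 271.9 years.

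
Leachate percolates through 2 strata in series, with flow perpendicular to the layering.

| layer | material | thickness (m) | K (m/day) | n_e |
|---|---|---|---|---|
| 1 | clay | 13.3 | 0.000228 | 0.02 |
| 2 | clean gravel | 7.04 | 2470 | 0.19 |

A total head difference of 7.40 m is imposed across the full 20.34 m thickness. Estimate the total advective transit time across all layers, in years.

34.6

With flow normal to the layers, continuity requires the same specific discharge q through every layer.
Σ(b_i/K_i) = 13.3/0.000228 + 7.04/2470 = 58333 d.
q = Δh / Σ(b_i/K_i) = 7.40 / 58333 = 0.0001269 m/day.
In each layer the seepage velocity is v_i = q/n_i, so the layer transit time is t_i = b_i·n_i / q:
  layer 1 (clay): t_1 = 13.3 × 0.02 / 0.0001269 = 2097 d
  layer 2 (clean gravel): t_2 = 7.04 × 0.19 / 0.0001269 = 10544 d
Total t = Σ t_i = 12641 days = 34.61 years.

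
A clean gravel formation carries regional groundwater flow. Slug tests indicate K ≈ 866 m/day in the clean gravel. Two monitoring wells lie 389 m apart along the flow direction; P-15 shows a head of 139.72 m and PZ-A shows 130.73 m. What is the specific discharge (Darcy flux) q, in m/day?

20.0

Hydraulic gradient i = (139.72 − 130.73) / 389 = 8.99 / 389 = 0.02311.
Specific discharge q = K · i = 866.0 × 0.02311 = 20.01 m/day.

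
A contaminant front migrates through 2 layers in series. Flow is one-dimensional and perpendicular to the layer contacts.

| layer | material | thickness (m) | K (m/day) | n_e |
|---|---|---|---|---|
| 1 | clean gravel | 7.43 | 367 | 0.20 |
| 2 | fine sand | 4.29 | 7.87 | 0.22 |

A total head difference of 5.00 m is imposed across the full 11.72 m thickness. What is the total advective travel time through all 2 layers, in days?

With flow normal to the layers, continuity requires the same specific discharge q through every layer.
Σ(b_i/K_i) = 7.43/367 + 4.29/7.87 = 0.5654 d.
q = Δh / Σ(b_i/K_i) = 5.00 / 0.5654 = 8.844 m/day.
In each layer the seepage velocity is v_i = q/n_i, so the layer transit time is t_i = b_i·n_i / q:
  layer 1 (clean gravel): t_1 = 7.43 × 0.20 / 8.844 = 0.1680 d
  layer 2 (fine sand): t_2 = 4.29 × 0.22 / 8.844 = 0.1067 d
Total t = Σ t_i = 0.2747 days.

0.275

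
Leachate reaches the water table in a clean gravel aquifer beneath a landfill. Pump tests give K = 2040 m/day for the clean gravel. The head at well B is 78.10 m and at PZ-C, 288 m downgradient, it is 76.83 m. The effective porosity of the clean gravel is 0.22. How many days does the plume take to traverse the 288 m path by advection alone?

Hydraulic gradient i = (78.10 − 76.83) / 288 = 1.27 / 288 = 0.004410.
Darcy flux q = K · i = 2040 × 0.004410 = 8.996 m/day.
Seepage velocity v = q / n_e = 8.996 / 0.22 = 40.89 m/day.
Travel time t = L / v = 288 / 40.89 = 7.043 days.

7.04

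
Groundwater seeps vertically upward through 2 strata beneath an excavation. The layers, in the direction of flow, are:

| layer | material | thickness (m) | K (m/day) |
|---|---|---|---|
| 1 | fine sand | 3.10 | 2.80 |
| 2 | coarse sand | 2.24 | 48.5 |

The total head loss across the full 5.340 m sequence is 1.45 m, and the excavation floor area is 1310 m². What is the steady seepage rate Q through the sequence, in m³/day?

Flow is perpendicular to layering, so the layers act in series and the equivalent K is the thickness-weighted harmonic mean.
Total thickness L = 3.10 + 2.24 = 5.340 m.
Σ(b_i/K_i) = 3.10/2.80 + 2.24/48.5 = 1.153 d.
K_eq = L / Σ(b_i/K_i) = 5.340 / 1.153 = 4.630 m/day.
Q = K_eq · A · (Δh/L) = 4.630 × 1310 × (1.45/5.340) = 1647 m³/day.

1650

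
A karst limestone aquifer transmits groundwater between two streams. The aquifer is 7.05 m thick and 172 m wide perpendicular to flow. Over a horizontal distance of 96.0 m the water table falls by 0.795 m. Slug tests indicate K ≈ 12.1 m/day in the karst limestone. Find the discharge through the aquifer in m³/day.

122

Cross-sectional area A = 172 × 7.05 = 1213 m².
Hydraulic gradient i = Δh / L = 0.795 / 96.0 = 0.008281.
Darcy's law: Q = K · A · i = 12.10 × 1213 × 0.008281 = 121.5 m³/day.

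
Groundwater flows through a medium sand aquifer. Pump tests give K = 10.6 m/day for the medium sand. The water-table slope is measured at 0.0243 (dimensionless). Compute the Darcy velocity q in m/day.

Hydraulic gradient i = 0.0243.
Specific discharge q = K · i = 10.60 × 0.02430 = 0.2576 m/day.

0.258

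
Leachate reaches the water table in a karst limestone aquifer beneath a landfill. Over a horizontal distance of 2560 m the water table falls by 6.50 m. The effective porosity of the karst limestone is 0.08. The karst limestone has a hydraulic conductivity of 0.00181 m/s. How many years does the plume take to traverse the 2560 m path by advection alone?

Convert K: 0.00181 m/s × 86400 = 156.4 m/day.
Hydraulic gradient i = Δh / L = 6.50 / 2560 = 0.002539.
Darcy flux q = K · i = 156.4 × 0.002539 = 0.3971 m/day.
Seepage velocity v = q / n_e = 0.3971 / 0.08 = 4.963 m/day.
Travel time t = L / v = 2560 / 4.963 = 515.8 days = 1.412 years.

1.41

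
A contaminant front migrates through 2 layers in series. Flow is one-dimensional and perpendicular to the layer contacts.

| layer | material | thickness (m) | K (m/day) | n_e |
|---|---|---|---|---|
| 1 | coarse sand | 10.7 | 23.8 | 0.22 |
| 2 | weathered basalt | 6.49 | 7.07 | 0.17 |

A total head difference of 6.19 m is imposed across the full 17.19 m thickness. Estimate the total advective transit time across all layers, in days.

0.764

With flow normal to the layers, continuity requires the same specific discharge q through every layer.
Σ(b_i/K_i) = 10.7/23.8 + 6.49/7.07 = 1.368 d.
q = Δh / Σ(b_i/K_i) = 6.19 / 1.368 = 4.526 m/day.
In each layer the seepage velocity is v_i = q/n_i, so the layer transit time is t_i = b_i·n_i / q:
  layer 1 (coarse sand): t_1 = 10.7 × 0.22 / 4.526 = 0.5201 d
  layer 2 (weathered basalt): t_2 = 6.49 × 0.17 / 4.526 = 0.2437 d
Total t = Σ t_i = 0.7638 days.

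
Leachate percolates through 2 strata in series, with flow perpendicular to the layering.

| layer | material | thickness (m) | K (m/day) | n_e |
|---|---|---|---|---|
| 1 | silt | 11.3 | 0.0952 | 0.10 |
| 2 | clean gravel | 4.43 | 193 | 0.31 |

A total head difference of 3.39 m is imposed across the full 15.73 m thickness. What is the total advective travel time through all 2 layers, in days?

With flow normal to the layers, continuity requires the same specific discharge q through every layer.
Σ(b_i/K_i) = 11.3/0.0952 + 4.43/193 = 118.7 d.
q = Δh / Σ(b_i/K_i) = 3.39 / 118.7 = 0.02855 m/day.
In each layer the seepage velocity is v_i = q/n_i, so the layer transit time is t_i = b_i·n_i / q:
  layer 1 (silt): t_1 = 11.3 × 0.10 / 0.02855 = 39.57 d
  layer 2 (clean gravel): t_2 = 4.43 × 0.31 / 0.02855 = 48.09 d
Total t = Σ t_i = 87.67 days.

87.7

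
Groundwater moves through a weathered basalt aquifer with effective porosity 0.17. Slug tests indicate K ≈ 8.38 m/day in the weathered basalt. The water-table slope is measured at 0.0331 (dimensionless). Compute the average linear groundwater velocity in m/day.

1.63

Hydraulic gradient i = 0.0331.
Darcy flux q = K · i = 8.380 × 0.03310 = 0.2774 m/day.
Seepage velocity v = q / n_e = 0.2774 / 0.17 = 1.632 m/day.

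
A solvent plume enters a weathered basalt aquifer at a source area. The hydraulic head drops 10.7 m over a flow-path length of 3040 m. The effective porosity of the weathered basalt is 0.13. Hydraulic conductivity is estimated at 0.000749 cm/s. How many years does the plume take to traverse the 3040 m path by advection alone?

Convert K: 0.000749 cm/s × 864 = 0.6471 m/day.
Hydraulic gradient i = Δh / L = 10.7 / 3040 = 0.003520.
Darcy flux q = K · i = 0.6471 × 0.003520 = 0.002278 m/day.
Seepage velocity v = q / n_e = 0.002278 / 0.13 = 0.01752 m/day.
Travel time t = L / v = 3040 / 0.01752 = 1.735e+05 days = 475.0 years.

475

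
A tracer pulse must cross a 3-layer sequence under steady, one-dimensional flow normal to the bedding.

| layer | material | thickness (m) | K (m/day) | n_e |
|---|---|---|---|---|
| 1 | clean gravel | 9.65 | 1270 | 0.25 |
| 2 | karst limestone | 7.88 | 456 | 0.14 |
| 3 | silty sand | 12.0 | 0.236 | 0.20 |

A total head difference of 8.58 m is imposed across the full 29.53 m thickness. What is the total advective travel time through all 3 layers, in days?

35.1

With flow normal to the layers, continuity requires the same specific discharge q through every layer.
Σ(b_i/K_i) = 9.65/1270 + 7.88/456 + 12.0/0.236 = 50.87 d.
q = Δh / Σ(b_i/K_i) = 8.58 / 50.87 = 0.1687 m/day.
In each layer the seepage velocity is v_i = q/n_i, so the layer transit time is t_i = b_i·n_i / q:
  layer 1 (clean gravel): t_1 = 9.65 × 0.25 / 0.1687 = 14.30 d
  layer 2 (karst limestone): t_2 = 7.88 × 0.14 / 0.1687 = 6.541 d
  layer 3 (silty sand): t_3 = 12.0 × 0.20 / 0.1687 = 14.23 d
Total t = Σ t_i = 35.08 days.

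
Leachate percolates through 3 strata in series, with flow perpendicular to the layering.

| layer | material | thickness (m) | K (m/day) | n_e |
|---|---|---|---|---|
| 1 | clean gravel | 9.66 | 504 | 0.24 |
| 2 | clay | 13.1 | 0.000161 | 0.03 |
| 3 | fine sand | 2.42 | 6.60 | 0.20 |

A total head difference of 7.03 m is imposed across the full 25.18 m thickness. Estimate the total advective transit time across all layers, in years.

With flow normal to the layers, continuity requires the same specific discharge q through every layer.
Σ(b_i/K_i) = 9.66/504 + 13.1/0.000161 + 2.42/6.60 = 81367 d.
q = Δh / Σ(b_i/K_i) = 7.03 / 81367 = 8.640e-05 m/day.
In each layer the seepage velocity is v_i = q/n_i, so the layer transit time is t_i = b_i·n_i / q:
  layer 1 (clean gravel): t_1 = 9.66 × 0.24 / 8.640e-05 = 26834 d
  layer 2 (clay): t_2 = 13.1 × 0.03 / 8.640e-05 = 4549 d
  layer 3 (fine sand): t_3 = 2.42 × 0.20 / 8.640e-05 = 5602 d
Total t = Σ t_i = 36984 days = 101.3 years.

101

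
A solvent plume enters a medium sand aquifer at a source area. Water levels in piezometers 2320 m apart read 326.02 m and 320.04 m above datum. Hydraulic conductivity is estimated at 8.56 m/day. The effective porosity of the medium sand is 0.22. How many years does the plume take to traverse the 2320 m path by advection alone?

Hydraulic gradient i = (326.02 − 320.04) / 2320 = 5.98 / 2320 = 0.002578.
Darcy flux q = K · i = 8.560 × 0.002578 = 0.02206 m/day.
Seepage velocity v = q / n_e = 0.02206 / 0.22 = 0.1003 m/day.
Travel time t = L / v = 2320 / 0.1003 = 23133 days = 63.33 years.

63.3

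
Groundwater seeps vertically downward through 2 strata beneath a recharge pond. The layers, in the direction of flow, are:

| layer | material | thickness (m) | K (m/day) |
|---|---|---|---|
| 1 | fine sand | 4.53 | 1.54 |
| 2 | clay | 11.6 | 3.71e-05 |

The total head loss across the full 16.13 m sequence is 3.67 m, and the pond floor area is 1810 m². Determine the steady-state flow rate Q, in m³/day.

Flow is perpendicular to layering, so the layers act in series and the equivalent K is the thickness-weighted harmonic mean.
Total thickness L = 4.53 + 11.6 = 16.13 m.
Σ(b_i/K_i) = 4.53/1.54 + 11.6/3.71e-05 = 3.127e+05 d.
K_eq = L / Σ(b_i/K_i) = 16.13 / 3.127e+05 = 5.159e-05 m/day.
Q = K_eq · A · (Δh/L) = 5.159e-05 × 1810 × (3.67/16.13) = 0.02124 m³/day.

0.0212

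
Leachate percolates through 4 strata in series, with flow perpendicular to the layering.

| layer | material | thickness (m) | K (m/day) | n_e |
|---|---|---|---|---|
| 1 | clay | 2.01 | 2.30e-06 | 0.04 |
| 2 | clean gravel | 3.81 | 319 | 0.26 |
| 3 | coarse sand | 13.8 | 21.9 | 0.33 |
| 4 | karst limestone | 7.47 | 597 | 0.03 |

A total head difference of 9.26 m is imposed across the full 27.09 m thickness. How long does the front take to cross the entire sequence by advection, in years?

1510

With flow normal to the layers, continuity requires the same specific discharge q through every layer.
Σ(b_i/K_i) = 2.01/2.30e-06 + 3.81/319 + 13.8/21.9 + 7.47/597 = 8.739e+05 d.
q = Δh / Σ(b_i/K_i) = 9.26 / 8.739e+05 = 1.060e-05 m/day.
In each layer the seepage velocity is v_i = q/n_i, so the layer transit time is t_i = b_i·n_i / q:
  layer 1 (clay): t_1 = 2.01 × 0.04 / 1.060e-05 = 7588 d
  layer 2 (clean gravel): t_2 = 3.81 × 0.26 / 1.060e-05 = 93488 d
  layer 3 (coarse sand): t_3 = 13.8 × 0.33 / 1.060e-05 = 4.298e+05 d
  layer 4 (karst limestone): t_4 = 7.47 × 0.03 / 1.060e-05 = 21149 d
Total t = Σ t_i = 5.520e+05 days = 1511 years.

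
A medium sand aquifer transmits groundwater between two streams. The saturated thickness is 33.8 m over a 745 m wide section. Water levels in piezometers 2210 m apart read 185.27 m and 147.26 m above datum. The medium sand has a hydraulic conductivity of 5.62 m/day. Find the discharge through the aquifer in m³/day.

2430

Cross-sectional area A = 745 × 33.8 = 25181 m².
Hydraulic gradient i = (185.27 − 147.26) / 2210 = 38.01 / 2210 = 0.01720.
Darcy's law: Q = K · A · i = 5.620 × 25181 × 0.01720 = 2434 m³/day.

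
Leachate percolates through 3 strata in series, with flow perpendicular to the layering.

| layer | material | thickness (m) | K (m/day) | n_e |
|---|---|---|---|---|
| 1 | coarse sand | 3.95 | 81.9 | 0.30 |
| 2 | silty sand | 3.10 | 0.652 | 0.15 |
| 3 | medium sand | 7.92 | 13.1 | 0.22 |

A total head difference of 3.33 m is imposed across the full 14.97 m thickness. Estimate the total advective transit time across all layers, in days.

With flow normal to the layers, continuity requires the same specific discharge q through every layer.
Σ(b_i/K_i) = 3.95/81.9 + 3.10/0.652 + 7.92/13.1 = 5.407 d.
q = Δh / Σ(b_i/K_i) = 3.33 / 5.407 = 0.6158 m/day.
In each layer the seepage velocity is v_i = q/n_i, so the layer transit time is t_i = b_i·n_i / q:
  layer 1 (coarse sand): t_1 = 3.95 × 0.30 / 0.6158 = 1.924 d
  layer 2 (silty sand): t_2 = 3.10 × 0.15 / 0.6158 = 0.7551 d
  layer 3 (medium sand): t_3 = 7.92 × 0.22 / 0.6158 = 2.829 d
Total t = Σ t_i = 5.509 days.

5.51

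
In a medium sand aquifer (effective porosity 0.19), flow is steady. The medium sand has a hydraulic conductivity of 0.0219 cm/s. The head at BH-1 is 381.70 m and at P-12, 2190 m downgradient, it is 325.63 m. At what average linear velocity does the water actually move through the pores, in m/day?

2.55

Convert K: 0.0219 cm/s × 864 = 18.92 m/day.
Hydraulic gradient i = (381.70 − 325.63) / 2190 = 56.07 / 2190 = 0.02560.
Darcy flux q = K · i = 18.92 × 0.02560 = 0.4844 m/day.
Seepage velocity v = q / n_e = 0.4844 / 0.19 = 2.550 m/day.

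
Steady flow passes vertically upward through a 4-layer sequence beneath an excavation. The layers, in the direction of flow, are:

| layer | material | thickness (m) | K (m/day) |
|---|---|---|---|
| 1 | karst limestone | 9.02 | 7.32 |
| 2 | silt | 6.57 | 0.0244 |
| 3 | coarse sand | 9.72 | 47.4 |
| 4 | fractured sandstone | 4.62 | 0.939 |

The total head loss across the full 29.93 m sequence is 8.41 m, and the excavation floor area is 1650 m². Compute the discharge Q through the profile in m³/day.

Flow is perpendicular to layering, so the layers act in series and the equivalent K is the thickness-weighted harmonic mean.
Total thickness L = 9.02 + 6.57 + 9.72 + 4.62 = 29.93 m.
Σ(b_i/K_i) = 9.02/7.32 + 6.57/0.0244 + 9.72/47.4 + 4.62/0.939 = 275.6 d.
K_eq = L / Σ(b_i/K_i) = 29.93 / 275.6 = 0.1086 m/day.
Q = K_eq · A · (Δh/L) = 0.1086 × 1650 × (8.41/29.93) = 50.35 m³/day.

50.3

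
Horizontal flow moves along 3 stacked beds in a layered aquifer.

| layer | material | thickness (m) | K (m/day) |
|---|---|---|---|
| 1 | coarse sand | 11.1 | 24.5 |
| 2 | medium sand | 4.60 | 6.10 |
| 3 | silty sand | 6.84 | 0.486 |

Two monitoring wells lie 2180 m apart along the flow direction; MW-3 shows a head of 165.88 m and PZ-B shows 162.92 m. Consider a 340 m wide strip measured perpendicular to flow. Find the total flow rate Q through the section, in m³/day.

Flow is parallel to layering, so each bed carries its own Darcy discharge and the transmissivities add.
Σ(K_i·b_i) = 24.5×11.1 + 6.10×4.60 + 0.486×6.84 = 303.3 m²/day.
Hydraulic gradient i = (165.88 − 162.92) / 2180 = 2.96 / 2180 = 0.001358.
Q = Σ(K_i·b_i) · W · i = 303.3 × 340 × 0.001358 = 140.0 m³/day.

140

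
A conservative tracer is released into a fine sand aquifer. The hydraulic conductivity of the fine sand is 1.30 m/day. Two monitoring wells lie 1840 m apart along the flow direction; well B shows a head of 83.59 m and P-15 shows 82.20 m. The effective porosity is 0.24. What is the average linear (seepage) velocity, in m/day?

0.00409

Hydraulic gradient i = (83.59 − 82.20) / 1840 = 1.39 / 1840 = 0.0007554.
Darcy flux q = K · i = 1.300 × 0.0007554 = 0.0009821 m/day.
Seepage velocity v = q / n_e = 0.0009821 / 0.24 = 0.004092 m/day.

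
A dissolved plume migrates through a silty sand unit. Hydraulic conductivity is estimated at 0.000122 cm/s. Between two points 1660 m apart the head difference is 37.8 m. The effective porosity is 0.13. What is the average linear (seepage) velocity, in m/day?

Convert K: 0.000122 cm/s × 864 = 0.1054 m/day.
Hydraulic gradient i = Δh / L = 37.8 / 1660 = 0.02277.
Darcy flux q = K · i = 0.1054 × 0.02277 = 0.002400 m/day.
Seepage velocity v = q / n_e = 0.002400 / 0.13 = 0.01846 m/day.

0.0185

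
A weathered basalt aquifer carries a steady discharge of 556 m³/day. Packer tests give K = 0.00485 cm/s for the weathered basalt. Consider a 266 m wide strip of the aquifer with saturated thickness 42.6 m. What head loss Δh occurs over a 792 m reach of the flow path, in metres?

9.27

Convert K: 0.00485 cm/s × 864 = 4.190 m/day.
Cross-sectional area A = 266 × 42.6 = 11332 m².
From Q = K·A·i, i = Q / (K·A) = 556 / (4.190 × 11332) = 0.01171.
Head loss Δh = i · L = 0.01171 × 792 = 9.274 m.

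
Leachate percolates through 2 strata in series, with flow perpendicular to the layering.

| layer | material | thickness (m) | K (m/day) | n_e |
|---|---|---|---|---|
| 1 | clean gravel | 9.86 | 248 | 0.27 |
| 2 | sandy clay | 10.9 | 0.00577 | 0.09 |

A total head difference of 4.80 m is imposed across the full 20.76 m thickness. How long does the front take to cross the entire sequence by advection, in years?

With flow normal to the layers, continuity requires the same specific discharge q through every layer.
Σ(b_i/K_i) = 9.86/248 + 10.9/0.00577 = 1889 d.
q = Δh / Σ(b_i/K_i) = 4.80 / 1889 = 0.002541 m/day.
In each layer the seepage velocity is v_i = q/n_i, so the layer transit time is t_i = b_i·n_i / q:
  layer 1 (clean gravel): t_1 = 9.86 × 0.27 / 0.002541 = 1048 d
  layer 2 (sandy clay): t_2 = 10.9 × 0.09 / 0.002541 = 386.1 d
Total t = Σ t_i = 1434 days = 3.926 years.

3.93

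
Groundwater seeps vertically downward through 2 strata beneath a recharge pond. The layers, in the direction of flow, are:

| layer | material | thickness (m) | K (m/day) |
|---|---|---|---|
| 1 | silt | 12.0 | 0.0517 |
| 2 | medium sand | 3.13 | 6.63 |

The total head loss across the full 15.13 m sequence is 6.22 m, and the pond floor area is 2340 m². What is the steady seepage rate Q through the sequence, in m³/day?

Flow is perpendicular to layering, so the layers act in series and the equivalent K is the thickness-weighted harmonic mean.
Total thickness L = 12.0 + 3.13 = 15.13 m.
Σ(b_i/K_i) = 12.0/0.0517 + 3.13/6.63 = 232.6 d.
K_eq = L / Σ(b_i/K_i) = 15.13 / 232.6 = 0.06505 m/day.
Q = K_eq · A · (Δh/L) = 0.06505 × 2340 × (6.22/15.13) = 62.58 m³/day.

62.6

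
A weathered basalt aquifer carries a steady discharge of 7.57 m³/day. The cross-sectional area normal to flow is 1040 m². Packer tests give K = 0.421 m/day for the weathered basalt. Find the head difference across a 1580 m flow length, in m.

From Q = K·A·i, i = Q / (K·A) = 7.57 / (0.4210 × 1040) = 0.01729.
Head loss Δh = i · L = 0.01729 × 1580 = 27.32 m.

27.3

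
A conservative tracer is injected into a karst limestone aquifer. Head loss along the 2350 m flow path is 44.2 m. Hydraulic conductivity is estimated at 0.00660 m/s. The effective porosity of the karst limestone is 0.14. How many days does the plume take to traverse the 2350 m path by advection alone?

30.7

Convert K: 0.00660 m/s × 86400 = 570.2 m/day.
Hydraulic gradient i = Δh / L = 44.2 / 2350 = 0.01881.
Darcy flux q = K · i = 570.2 × 0.01881 = 10.73 m/day.
Seepage velocity v = q / n_e = 10.73 / 0.14 = 76.61 m/day.
Travel time t = L / v = 2350 / 76.61 = 30.67 days.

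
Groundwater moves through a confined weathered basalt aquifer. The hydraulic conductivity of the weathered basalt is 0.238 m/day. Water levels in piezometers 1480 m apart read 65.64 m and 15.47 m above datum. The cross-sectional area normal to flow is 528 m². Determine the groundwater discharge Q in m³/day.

Hydraulic gradient i = (65.64 − 15.47) / 1480 = 50.17 / 1480 = 0.03390.
Darcy's law: Q = K · A · i = 0.2380 × 528.0 × 0.03390 = 4.260 m³/day.

4.26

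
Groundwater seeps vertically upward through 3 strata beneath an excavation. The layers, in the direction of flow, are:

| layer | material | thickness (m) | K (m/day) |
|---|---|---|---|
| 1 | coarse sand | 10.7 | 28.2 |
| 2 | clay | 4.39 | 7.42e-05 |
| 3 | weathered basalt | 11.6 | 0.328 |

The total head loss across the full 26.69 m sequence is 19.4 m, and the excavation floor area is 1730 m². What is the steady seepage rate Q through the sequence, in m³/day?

Flow is perpendicular to layering, so the layers act in series and the equivalent K is the thickness-weighted harmonic mean.
Total thickness L = 10.7 + 4.39 + 11.6 = 26.69 m.
Σ(b_i/K_i) = 10.7/28.2 + 4.39/7.42e-05 + 11.6/0.328 = 59200 d.
K_eq = L / Σ(b_i/K_i) = 26.69 / 59200 = 0.0004508 m/day.
Q = K_eq · A · (Δh/L) = 0.0004508 × 1730 × (19.4/26.69) = 0.5669 m³/day.

0.567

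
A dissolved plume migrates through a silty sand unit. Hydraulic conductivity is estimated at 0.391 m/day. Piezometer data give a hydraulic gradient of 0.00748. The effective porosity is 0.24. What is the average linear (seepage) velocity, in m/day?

0.0122

Hydraulic gradient i = 0.00748.
Darcy flux q = K · i = 0.3910 × 0.007480 = 0.002925 m/day.
Seepage velocity v = q / n_e = 0.002925 / 0.24 = 0.01219 m/day.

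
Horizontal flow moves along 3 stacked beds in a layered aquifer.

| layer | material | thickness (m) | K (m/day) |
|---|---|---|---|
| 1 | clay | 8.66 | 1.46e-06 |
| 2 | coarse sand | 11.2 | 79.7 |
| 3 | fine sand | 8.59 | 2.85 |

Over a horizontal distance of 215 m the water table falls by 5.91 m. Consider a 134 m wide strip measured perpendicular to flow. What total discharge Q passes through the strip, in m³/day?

Flow is parallel to layering, so each bed carries its own Darcy discharge and the transmissivities add.
Σ(K_i·b_i) = 1.46e-06×8.66 + 79.7×11.2 + 2.85×8.59 = 917.1 m²/day.
Hydraulic gradient i = Δh / L = 5.91 / 215 = 0.02749.
Q = Σ(K_i·b_i) · W · i = 917.1 × 134 × 0.02749 = 3378 m³/day.

3380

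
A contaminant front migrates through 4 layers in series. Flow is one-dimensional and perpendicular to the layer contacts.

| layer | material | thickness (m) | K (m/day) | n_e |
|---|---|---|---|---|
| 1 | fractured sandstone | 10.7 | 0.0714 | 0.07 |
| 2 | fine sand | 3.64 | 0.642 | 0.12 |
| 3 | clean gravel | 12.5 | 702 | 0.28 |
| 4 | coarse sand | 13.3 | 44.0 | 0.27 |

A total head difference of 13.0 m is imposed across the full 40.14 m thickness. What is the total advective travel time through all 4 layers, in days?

99.2

With flow normal to the layers, continuity requires the same specific discharge q through every layer.
Σ(b_i/K_i) = 10.7/0.0714 + 3.64/0.642 + 12.5/702 + 13.3/44.0 = 155.8 d.
q = Δh / Σ(b_i/K_i) = 13.0 / 155.8 = 0.08341 m/day.
In each layer the seepage velocity is v_i = q/n_i, so the layer transit time is t_i = b_i·n_i / q:
  layer 1 (fractured sandstone): t_1 = 10.7 × 0.07 / 0.08341 = 8.979 d
  layer 2 (fine sand): t_2 = 3.64 × 0.12 / 0.08341 = 5.237 d
  layer 3 (clean gravel): t_3 = 12.5 × 0.28 / 0.08341 = 41.96 d
  layer 4 (coarse sand): t_4 = 13.3 × 0.27 / 0.08341 = 43.05 d
Total t = Σ t_i = 99.23 days.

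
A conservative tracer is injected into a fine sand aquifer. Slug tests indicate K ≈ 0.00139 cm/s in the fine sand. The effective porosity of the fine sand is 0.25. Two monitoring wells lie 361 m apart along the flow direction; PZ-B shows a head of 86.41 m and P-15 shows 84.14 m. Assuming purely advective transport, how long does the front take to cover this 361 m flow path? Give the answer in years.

Convert K: 0.00139 cm/s × 864 = 1.201 m/day.
Hydraulic gradient i = (86.41 − 84.14) / 361 = 2.27 / 361 = 0.006288.
Darcy flux q = K · i = 1.201 × 0.006288 = 0.007552 m/day.
Seepage velocity v = q / n_e = 0.007552 / 0.25 = 0.03021 m/day.
Travel time t = L / v = 361 / 0.03021 = 11951 days = 32.72 years.

32.7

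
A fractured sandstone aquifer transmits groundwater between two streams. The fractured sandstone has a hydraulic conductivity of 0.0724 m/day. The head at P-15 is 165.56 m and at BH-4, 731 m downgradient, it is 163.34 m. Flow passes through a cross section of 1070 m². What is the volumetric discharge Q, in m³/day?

0.235

Hydraulic gradient i = (165.56 − 163.34) / 731 = 2.22 / 731 = 0.003037.
Darcy's law: Q = K · A · i = 0.07240 × 1070 × 0.003037 = 0.2353 m³/day.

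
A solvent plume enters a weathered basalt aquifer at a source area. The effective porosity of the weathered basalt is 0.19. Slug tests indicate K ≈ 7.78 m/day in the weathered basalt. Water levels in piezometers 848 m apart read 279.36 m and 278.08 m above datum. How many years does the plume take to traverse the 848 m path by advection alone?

37.6

Hydraulic gradient i = (279.36 − 278.08) / 848 = 1.28 / 848 = 0.001509.
Darcy flux q = K · i = 7.780 × 0.001509 = 0.01174 m/day.
Seepage velocity v = q / n_e = 0.01174 / 0.19 = 0.06181 m/day.
Travel time t = L / v = 848 / 0.06181 = 13720 days = 37.56 years.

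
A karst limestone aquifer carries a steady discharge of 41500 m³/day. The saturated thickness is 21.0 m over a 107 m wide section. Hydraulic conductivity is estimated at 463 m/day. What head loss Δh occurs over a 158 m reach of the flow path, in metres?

6.30

Cross-sectional area A = 107 × 21.0 = 2247 m².
From Q = K·A·i, i = Q / (K·A) = 41500 / (463.0 × 2247) = 0.03989.
Head loss Δh = i · L = 0.03989 × 158 = 6.303 m.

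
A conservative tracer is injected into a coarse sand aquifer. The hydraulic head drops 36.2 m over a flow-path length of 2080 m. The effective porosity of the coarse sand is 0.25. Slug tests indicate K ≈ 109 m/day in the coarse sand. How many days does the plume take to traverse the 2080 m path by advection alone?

274

Hydraulic gradient i = Δh / L = 36.2 / 2080 = 0.01740.
Darcy flux q = K · i = 109.0 × 0.01740 = 1.897 m/day.
Seepage velocity v = q / n_e = 1.897 / 0.25 = 7.588 m/day.
Travel time t = L / v = 2080 / 7.588 = 274.1 days.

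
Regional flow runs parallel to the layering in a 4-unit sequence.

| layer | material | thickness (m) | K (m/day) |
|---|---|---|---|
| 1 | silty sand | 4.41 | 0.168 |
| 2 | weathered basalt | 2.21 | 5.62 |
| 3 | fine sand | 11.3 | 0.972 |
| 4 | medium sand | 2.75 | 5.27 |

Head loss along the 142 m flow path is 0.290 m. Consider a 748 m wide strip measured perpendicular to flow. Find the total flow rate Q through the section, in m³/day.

Flow is parallel to layering, so each bed carries its own Darcy discharge and the transmissivities add.
Σ(K_i·b_i) = 0.168×4.41 + 5.62×2.21 + 0.972×11.3 + 5.27×2.75 = 38.64 m²/day.
Hydraulic gradient i = Δh / L = 0.290 / 142 = 0.002042.
Q = Σ(K_i·b_i) · W · i = 38.64 × 748 × 0.002042 = 59.02 m³/day.

59.0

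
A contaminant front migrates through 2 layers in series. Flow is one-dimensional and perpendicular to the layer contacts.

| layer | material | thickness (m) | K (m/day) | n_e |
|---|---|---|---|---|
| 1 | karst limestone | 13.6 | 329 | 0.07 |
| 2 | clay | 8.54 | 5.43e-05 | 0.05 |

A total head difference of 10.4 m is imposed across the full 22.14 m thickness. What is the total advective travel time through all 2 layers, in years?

With flow normal to the layers, continuity requires the same specific discharge q through every layer.
Σ(b_i/K_i) = 13.6/329 + 8.54/5.43e-05 = 1.573e+05 d.
q = Δh / Σ(b_i/K_i) = 10.4 / 1.573e+05 = 6.613e-05 m/day.
In each layer the seepage velocity is v_i = q/n_i, so the layer transit time is t_i = b_i·n_i / q:
  layer 1 (karst limestone): t_1 = 13.6 × 0.07 / 6.613e-05 = 14397 d
  layer 2 (clay): t_2 = 8.54 × 0.05 / 6.613e-05 = 6457 d
Total t = Σ t_i = 20854 days = 57.10 years.

57.1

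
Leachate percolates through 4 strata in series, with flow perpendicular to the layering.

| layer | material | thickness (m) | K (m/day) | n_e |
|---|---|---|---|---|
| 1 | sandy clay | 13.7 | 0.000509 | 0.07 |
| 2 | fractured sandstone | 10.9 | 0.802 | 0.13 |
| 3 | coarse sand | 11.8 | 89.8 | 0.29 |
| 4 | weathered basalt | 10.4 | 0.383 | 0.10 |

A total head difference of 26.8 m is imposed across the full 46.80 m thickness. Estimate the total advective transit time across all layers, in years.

18.8

With flow normal to the layers, continuity requires the same specific discharge q through every layer.
Σ(b_i/K_i) = 13.7/0.000509 + 10.9/0.802 + 11.8/89.8 + 10.4/0.383 = 26956 d.
q = Δh / Σ(b_i/K_i) = 26.8 / 26956 = 0.0009942 m/day.
In each layer the seepage velocity is v_i = q/n_i, so the layer transit time is t_i = b_i·n_i / q:
  layer 1 (sandy clay): t_1 = 13.7 × 0.07 / 0.0009942 = 964.6 d
  layer 2 (fractured sandstone): t_2 = 10.9 × 0.13 / 0.0009942 = 1425 d
  layer 3 (coarse sand): t_3 = 11.8 × 0.29 / 0.0009942 = 3442 d
  layer 4 (weathered basalt): t_4 = 10.4 × 0.10 / 0.0009942 = 1046 d
Total t = Σ t_i = 6878 days = 18.83 years.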